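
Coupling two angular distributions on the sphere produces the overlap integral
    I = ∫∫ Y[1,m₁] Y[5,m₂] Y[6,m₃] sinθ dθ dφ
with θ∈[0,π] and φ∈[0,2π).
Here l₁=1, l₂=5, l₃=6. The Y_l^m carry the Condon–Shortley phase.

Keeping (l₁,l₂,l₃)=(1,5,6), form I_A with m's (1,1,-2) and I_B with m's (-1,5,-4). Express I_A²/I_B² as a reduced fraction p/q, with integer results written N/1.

28/1

l's match ⇒ only the (l;m) 3-j factors differ between A and B.
A: triangle coeff Δ(1,5,6) = 1/858; Σ_t [0,0]: t=0:+1/34560 = 1/34560; (3j)²=14/429 [(1 5 6; 1 1 -2)], sign=+1
B: triangle coeff Δ(1,5,6) = 1/858; Σ_t [0,0]: t=0:+1/7257600 = 1/7257600; (3j)²=1/858 [(1 5 6; -1 5 -4)], sign=+1
I_A²/I_B² = (14/429)/(1/858) = 28/1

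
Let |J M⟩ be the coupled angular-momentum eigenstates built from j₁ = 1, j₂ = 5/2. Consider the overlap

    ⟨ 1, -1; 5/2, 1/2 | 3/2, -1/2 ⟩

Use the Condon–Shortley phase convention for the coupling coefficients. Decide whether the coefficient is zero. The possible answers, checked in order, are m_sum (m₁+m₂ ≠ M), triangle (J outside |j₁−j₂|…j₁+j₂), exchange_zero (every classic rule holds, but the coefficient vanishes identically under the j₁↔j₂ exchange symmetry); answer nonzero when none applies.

m-sum: m₁+m₂ = -1+1/2 = -1/2, M = -1/2  ✓
triangle: |j₁−j₂| = 3/2 ≤ J = 3/2 ≤ j₁+j₂ = 7/2  ✓
exchange: j₁≠j₂ or m₁≠m₂ — the exchange symmetry imposes no constraint here
value check: CG = +√(1/5) = +0.447214 ≠ 0

nonzero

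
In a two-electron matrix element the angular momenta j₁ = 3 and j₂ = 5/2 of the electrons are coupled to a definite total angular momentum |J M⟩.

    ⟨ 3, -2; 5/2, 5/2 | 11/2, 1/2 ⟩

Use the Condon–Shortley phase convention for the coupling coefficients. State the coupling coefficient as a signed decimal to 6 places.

+0.113961

j₁+j₂−J=0  J+j₁−j₂=6  J−j₁+j₂=5  j₁+j₂+J+1=12
(j₁±m₁, j₂±m₂, J±M) = (1,5,5,0,6,5)
P² = 207360000/77
sum k=0..0:
  [0] +1/14400 = 1/14400
S = 1/14400
C² = P²·S² = 1/77 ; C = +0.113961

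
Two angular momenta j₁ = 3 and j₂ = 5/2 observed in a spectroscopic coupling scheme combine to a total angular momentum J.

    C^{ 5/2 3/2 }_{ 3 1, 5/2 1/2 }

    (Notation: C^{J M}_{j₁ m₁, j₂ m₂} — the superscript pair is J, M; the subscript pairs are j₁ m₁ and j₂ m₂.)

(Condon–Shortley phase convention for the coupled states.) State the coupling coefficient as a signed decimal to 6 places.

triangle: 3!·3!·2!/9! = 72/362880
(j±m)!: 4!·2!·3!·2!·4!·1! = 13824
prefactor² = (2J+1)·Δ·N² = 576/35
  k=1: −1/(1!·2!·1!·2!·2!·0!) = -1/8
  k=2: +1/(2!·1!·0!·1!·3!·1!) = 1/12
Σ = -1/24  ⇒  CG² = 576/35·(-1/24)² = 1/35
CG = −√(1/35) = -0.169031

-0.169031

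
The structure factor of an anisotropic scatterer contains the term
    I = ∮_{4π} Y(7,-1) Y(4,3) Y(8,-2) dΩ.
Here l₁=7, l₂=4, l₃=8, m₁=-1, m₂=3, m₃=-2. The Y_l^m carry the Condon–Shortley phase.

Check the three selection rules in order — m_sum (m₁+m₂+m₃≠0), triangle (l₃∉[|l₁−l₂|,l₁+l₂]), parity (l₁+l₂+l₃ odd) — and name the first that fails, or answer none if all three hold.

parity

m₁+m₂+m₃ = -1 + 3 − 2 = 0  ✓
triangle: |7−4|=3 ≤ l₃=8 ≤ 7+4=11  ✓
parity: l₁+l₂+l₃ = 19 is odd  ✗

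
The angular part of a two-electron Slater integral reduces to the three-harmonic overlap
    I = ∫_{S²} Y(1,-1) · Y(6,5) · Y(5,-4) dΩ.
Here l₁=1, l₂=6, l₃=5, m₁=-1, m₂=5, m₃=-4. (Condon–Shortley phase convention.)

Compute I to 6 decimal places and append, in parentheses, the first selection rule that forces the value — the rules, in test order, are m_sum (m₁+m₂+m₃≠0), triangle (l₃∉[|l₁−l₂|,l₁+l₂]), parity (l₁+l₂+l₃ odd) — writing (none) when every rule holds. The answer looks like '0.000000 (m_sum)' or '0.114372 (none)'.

m-sum 0 ✓  L=12 even ✓  5≤5≤7 ✓
Π(2lᵢ+1) = 3×13×11 = 429
triangle coeff Δ(1,6,5) = 1/858
Σ_t [1,1]: t=1:−1/14400 = -1/14400
(3j)²=6/143 [(1 6 5; 0 0 0)], sign=+1
Σ_t [2,2]: t=2:+1/725760 = 1/725760
(3j)²=5/78 [(1 6 5; -1 5 -4)], sign=-1
⇒ 4πI² = 15/13
I = (-1)√(15/13/(4π)) = -0.30301841
No selection rule forces the value: the integral is nonzero (none).

-0.303018 (none)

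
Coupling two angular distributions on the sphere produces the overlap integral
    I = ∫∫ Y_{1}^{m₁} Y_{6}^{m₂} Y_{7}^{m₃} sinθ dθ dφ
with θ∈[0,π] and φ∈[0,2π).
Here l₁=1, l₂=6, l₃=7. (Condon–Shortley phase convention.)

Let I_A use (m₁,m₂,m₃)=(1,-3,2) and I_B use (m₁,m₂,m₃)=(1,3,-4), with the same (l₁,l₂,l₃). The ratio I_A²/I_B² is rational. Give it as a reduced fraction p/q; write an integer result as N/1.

l's match ⇒ only the (l;m) 3-j factors differ between A and B.
A: triangle coeff Δ(1,6,7) = 1/1365; Σ_t [0,0]: t=0:+1/4354560 = 1/4354560; (3j)²=2/273 [(1 6 7; 1 -3 2)], sign=-1
B: triangle coeff Δ(1,6,7) = 1/1365; Σ_t [0,0]: t=0:+1/4354560 = 1/4354560; (3j)²=11/273 [(1 6 7; 1 3 -4)], sign=-1
I_A²/I_B² = (2/273)/(11/273) = 2/11

2/11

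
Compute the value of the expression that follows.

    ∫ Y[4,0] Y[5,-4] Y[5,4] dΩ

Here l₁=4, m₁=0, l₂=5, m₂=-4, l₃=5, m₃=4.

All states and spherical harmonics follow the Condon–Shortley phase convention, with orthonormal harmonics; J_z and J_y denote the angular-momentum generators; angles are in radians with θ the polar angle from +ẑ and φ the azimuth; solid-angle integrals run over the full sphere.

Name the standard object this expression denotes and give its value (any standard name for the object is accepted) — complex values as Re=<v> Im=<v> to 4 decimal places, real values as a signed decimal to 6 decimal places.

This is a Gaunt coefficient — the integral of a triple product of spherical harmonics over the sphere.
Rules hold: Σm=0, L=14 even, 1≤5≤9.
N = 9·11·11 = 1089
Δ = 4!·4!·6!/15! = 1/3153150
Racah Σ t=0..4: t=0:+1/69120 t=1:−1/1728 t=2:+1/576 t=3:−1/1728 t=4:+1/69120 = 7/11520
⇒ 3j(4 5 5; 0 0 0)² = 2/143, sgn -1
Racah Σ t=0..1: t=0:+1/69120 t=1:−1/25920 = -1/41472
⇒ 3j(4 5 5; 0 -4 4)² = 2/143, sgn +1
4πI² = N·(3j₀)²·(3jₘ)² = 36/169
I = -1·√(0.213018/4π) = -0.13019760

Gaunt coefficient, -0.130198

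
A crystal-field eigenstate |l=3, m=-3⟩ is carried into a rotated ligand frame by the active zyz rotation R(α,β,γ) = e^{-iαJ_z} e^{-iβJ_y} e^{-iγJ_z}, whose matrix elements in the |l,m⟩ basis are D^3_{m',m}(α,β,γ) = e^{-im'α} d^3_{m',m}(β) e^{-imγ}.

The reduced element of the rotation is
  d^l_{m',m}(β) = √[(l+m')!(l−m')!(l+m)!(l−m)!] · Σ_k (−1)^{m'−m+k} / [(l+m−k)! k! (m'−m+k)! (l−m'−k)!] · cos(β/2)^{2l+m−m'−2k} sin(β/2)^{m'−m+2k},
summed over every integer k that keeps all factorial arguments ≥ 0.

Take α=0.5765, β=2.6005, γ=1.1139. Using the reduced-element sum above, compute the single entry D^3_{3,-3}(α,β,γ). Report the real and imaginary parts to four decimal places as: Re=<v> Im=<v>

Split into d^3_{3,-3}(β=2.6005) × two z-phases.
c=cos(2.600500/2)=0.267258, s=sin(2.600500/2)=0.963625; N=√[720·1·1·720]=720.000000
k: max(0,(-3)−(3))=0 … min(3+(-3),3−(3))=0
  k=0: (−1)^6·720.0000/(720)·0.2673^0·0.9636^6 = +0.800661
d^3_{3,-3}(2.6005) = +0.800661
D = (-0.158038-0.987433i)·(+0.800661)·(-0.980045-0.198775i) = -0.033141+0.799974i

Re=-0.0331 Im=0.8000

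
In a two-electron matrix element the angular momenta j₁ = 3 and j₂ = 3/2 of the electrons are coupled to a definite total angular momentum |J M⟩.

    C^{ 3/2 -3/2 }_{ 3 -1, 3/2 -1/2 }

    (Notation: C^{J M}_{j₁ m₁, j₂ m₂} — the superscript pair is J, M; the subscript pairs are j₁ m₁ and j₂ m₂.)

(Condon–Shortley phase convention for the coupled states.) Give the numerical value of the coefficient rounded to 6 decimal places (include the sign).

triangle: 3!·3!·0!/7! = 36/5040
(j±m)!: 2!·4!·1!·2!·0!·3! = 576
prefactor² = (2J+1)·Δ·N² = 576/35
  k=1: −1/(1!·2!·3!·0!·0!·0!) = -1/12
Σ = -1/12  ⇒  CG² = 576/35·(-1/12)² = 4/35
CG = −√(4/35) = -0.338062

-0.338062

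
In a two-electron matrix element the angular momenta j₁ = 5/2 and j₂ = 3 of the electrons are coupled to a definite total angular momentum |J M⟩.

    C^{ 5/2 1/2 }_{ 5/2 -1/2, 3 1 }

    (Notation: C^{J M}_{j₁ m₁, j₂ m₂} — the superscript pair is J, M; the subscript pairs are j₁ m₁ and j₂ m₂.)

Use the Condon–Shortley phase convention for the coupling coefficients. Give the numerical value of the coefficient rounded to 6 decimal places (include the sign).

+0.478091  (= +√(8/35))

triangle: 3!*2!*3!/9! = 72/362880
(j±m)!: 2!*3!*4!*2!*3!*2! = 6912
prefactor² = (2J+1)*Δ*N² = 288/35
  k=1: −1/(1!*2!*2!*3!*0!*0!) = -1/24
  k=2: +1/(2!*1!*1!*2!*1!*1!) = 1/4
  k=3: −1/(3!*0!*0!*1!*2!*2!) = -1/24
Σ = 1/6  ⇒  CG² = 288/35*(1/6)² = 8/35
CG = +√(8/35) = +0.478091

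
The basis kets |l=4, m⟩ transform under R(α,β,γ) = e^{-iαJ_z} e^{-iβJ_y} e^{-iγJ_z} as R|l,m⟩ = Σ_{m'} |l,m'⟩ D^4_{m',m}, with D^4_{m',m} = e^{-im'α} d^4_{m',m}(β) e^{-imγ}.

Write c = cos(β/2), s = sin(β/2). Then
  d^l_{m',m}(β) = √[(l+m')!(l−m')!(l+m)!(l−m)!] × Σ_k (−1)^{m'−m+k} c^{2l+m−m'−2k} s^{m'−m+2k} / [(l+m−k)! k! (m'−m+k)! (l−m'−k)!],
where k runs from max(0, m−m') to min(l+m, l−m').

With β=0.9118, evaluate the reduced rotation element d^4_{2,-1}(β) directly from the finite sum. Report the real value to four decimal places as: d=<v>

d=-0.4625

d^4_{2,-1}(β=0.9118) via the finite sum:
Half-angle: c=0.897865, s=0.440271. N=√(720·2·6·120)=1018.233765
k∈{0,1,2} keeps every argument non-negative
  k=0: (−1)^3·1018.2338/(72)·0.8979^5·0.4403^3 = -0.704254
  k=1: (−1)^4·1018.2338/(48)·0.8979^3·0.4403^5 = +0.254002
  k=2: (−1)^5·1018.2338/(240)·0.8979^1·0.4403^7 = -0.012215
d^4_{2,-1}(0.9118) = -0.704254 +0.254002 -0.012215 = -0.462467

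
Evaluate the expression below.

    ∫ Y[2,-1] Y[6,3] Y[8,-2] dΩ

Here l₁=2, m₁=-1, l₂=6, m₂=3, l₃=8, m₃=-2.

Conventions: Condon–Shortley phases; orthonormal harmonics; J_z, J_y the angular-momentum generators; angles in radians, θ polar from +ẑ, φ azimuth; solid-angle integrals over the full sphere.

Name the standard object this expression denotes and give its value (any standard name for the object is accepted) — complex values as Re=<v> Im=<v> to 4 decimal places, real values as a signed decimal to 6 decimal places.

Gaunt coefficient, +0.120013

This is a Gaunt coefficient — the integral of a triple product of spherical harmonics over the sphere.
m-sum 0 ✓  L=16 even ✓  4≤8≤8 ✓
Π(2lᵢ+1) = 5×13×17 = 1105
triangle coeff Δ(2,6,8) = 1/30940
Σ_t [0,0]: t=0:+1/2073600 = 1/2073600
(3j)²=28/1105 [(2 6 8; 0 0 0)], sign=+1
Σ_t [0,0]: t=0:+1/13063680 = 1/13063680
(3j)²=10/1547 [(2 6 8; -1 3 -2)], sign=+1
⇒ 4πI² = 40/221
I = (+1)√(40/221/(4π)) = 0.12001318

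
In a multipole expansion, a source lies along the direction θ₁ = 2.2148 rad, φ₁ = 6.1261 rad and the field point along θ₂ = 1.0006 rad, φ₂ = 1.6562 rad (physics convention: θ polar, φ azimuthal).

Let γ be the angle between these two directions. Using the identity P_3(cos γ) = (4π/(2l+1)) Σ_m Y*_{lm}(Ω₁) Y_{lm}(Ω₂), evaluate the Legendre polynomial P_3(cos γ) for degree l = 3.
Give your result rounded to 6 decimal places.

0.442092

Expand P_3 via completeness: Σ_{m} conj(Y_{3,m}) at Ω₁ times Y_{3,m} at Ω₂ —
  [-3]  conj(Y_{3,-3})(Ω₁) = 0.19012 - 0.09687j ; Y_{3,-3}(Ω₂) = 0.06307 + 0.24075j ; Δ = 0.03531 + 0.03966j
  [-2]  conj(Y_{3,-2})(Ω₁) = -0.37320 + 0.12127j ; Y_{3,-2}(Ω₂) = -0.38523 + 0.06645j ; Δ = 0.13571 - 0.07151j
  [-1]  conj(Y_{3,-1})(Ω₁) = 0.20483 - 0.03244j ; Y_{3,-1}(Ω₂) = -0.01060 - 0.12385j ; Δ = -0.00619 - 0.02502j
  [+0]  conj(Y_{3,0})(Ω₁) = 0.26833 + 0.00000j ; Y_{3,0}(Ω₂) = -0.31084 + 0.00000j ; Δ = -0.08341 + 0.00000j
  [+1]  conj(Y_{3,1})(Ω₁) = -0.20483 - 0.03244j ; Y_{3,1}(Ω₂) = 0.01060 - 0.12385j ; Δ = -0.00619 + 0.02502j
  [+2]  conj(Y_{3,2})(Ω₁) = -0.37320 - 0.12127j ; Y_{3,2}(Ω₂) = -0.38523 - 0.06645j ; Δ = 0.13571 + 0.07151j
  [+3]  conj(Y_{3,3})(Ω₁) = -0.19012 - 0.09687j ; Y_{3,3}(Ω₂) = -0.06307 + 0.24075j ; Δ = 0.03531 - 0.03966j
Σ over m = 0.24626 + 0.00000j; ×(4π/7) → 0.44209 + 0.00000j. Real part: 0.442092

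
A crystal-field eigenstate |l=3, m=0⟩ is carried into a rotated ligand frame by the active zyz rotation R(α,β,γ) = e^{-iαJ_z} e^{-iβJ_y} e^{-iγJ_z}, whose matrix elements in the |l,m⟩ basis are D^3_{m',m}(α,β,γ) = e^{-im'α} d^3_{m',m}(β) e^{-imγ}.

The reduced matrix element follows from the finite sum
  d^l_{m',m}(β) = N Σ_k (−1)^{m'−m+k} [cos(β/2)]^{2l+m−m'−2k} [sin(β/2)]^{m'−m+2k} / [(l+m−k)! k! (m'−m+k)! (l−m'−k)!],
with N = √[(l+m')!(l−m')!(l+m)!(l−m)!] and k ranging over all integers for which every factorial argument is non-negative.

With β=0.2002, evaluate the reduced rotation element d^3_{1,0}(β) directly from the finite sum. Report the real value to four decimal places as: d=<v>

d=-0.3274

d^3_{1,0}(β=0.2002) via the finite sum:
With c≡cos(β/2)=0.994994 and s≡sin(β/2)=0.099933, N=[24·2·6·6]^{1/2}=41.569219
k∈{0,1,2} keeps every argument non-negative
  k=0: (−1)^1·41.5692/(12)·0.9950^5·0.0999^1 = -0.337600
  k=1: (−1)^2·41.5692/(4)·0.9950^3·0.0999^3 = +0.010216
  k=2: (−1)^3·41.5692/(12)·0.9950^1·0.0999^5 = -0.000034
d^3_{1,0}(0.2002) = -0.337600 +0.010216 -0.000034 = -0.327417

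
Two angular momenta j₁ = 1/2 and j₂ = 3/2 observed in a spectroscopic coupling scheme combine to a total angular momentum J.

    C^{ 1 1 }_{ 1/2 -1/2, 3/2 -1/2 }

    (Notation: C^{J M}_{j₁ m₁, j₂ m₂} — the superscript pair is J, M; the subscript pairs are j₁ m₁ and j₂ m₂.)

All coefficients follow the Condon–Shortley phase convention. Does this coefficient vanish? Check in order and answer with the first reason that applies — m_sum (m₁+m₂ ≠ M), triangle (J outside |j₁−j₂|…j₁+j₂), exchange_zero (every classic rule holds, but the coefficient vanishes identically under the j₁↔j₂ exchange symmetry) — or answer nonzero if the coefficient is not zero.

m_sum

m-sum: m₁+m₂ = -1/2+(-1/2) = -1, M = 1  ✗ ⇒ coefficient is 0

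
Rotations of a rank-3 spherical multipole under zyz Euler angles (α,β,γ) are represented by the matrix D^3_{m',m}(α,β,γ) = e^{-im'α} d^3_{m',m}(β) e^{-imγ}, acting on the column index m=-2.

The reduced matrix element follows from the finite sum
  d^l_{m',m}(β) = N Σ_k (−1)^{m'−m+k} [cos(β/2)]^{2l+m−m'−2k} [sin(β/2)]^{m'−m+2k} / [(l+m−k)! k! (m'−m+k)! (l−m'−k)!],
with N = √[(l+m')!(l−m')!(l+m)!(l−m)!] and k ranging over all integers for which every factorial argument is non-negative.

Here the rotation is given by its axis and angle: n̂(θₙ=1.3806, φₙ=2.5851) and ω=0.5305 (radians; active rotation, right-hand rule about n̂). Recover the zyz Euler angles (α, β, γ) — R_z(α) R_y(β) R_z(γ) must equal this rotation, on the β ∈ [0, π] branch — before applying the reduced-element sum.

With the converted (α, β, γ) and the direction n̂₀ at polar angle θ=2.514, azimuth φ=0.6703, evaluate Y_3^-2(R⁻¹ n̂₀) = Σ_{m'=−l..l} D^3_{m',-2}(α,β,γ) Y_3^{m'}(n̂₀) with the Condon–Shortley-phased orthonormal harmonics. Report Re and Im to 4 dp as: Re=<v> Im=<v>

Axis–angle → zyz. n̂ = (sinθₙcosφₙ, sinθₙsinφₙ, cosθₙ) = (-0.833801, +0.518686, +0.189052), ω = 0.5305.
R = I cosω + sinω [n̂]ₓ + (1−cosω) n̂n̂ᵀ gives
  R = [+0.958110, -0.155096, +0.240771; +0.036211, +0.899532, +0.435352; -0.284103, -0.408396, +0.867467]
β = atan2(√(R₁₃²+R₂₃²), R₃₃) = 0.520709; α = atan2(R₂₃, R₁₃) mod 2π = 1.065615; γ = atan2(R₃₂, −R₃₁) mod 2π = 5.320193
Need the full column D^3_{m',-2} for m'=−3..3 at α=1.0656, β=0.5207, γ=5.3202.
cos(β/2)=0.966299, sin(β/2)=0.257423
d^3_{-3,-2}: single k=1 term ⇒ +0.531227;  D = +0.156957+0.507511i
d^3_{-2,-2}: k∈[0..1] ⇒ +0.814083 -0.288876 = +0.525207;  D = +0.514184+0.107040i
d^3_{-1,-2}: k∈[0..1] ⇒ -0.685812 +0.097344 = -0.588468;  D = -0.383773+0.446108i
d^3_{0,-2}: k∈[0..1] ⇒ +0.316448 -0.022458 = +0.293989;  D = -0.102240-0.275639i
d^3_{1,-2}: k∈[0..1] ⇒ -0.097344 +0.003454 = -0.093889;  D = +0.092835+0.014030i
d^3_{2,-2}: k∈[0..1] ⇒ +0.020501 -0.000291 = +0.020210;  D = -0.012314+0.016026i
d^3_{3,-2}: single k=0 term ⇒ -0.002676;  D = -0.001068-0.002453i
Y_3^{m'}(θ=2.514,φ=0.6703) and Σ D·Y over m':
  (+0.1570+0.5075i)·(-0.0360-0.0764i)  (+0.5142+0.1070i)·(-0.0651+0.2777i)  (-0.3838+0.4461i)·(+0.3385-0.2683i)  (-0.1022-0.2756i)·(-0.0834+0.0000i)  (+0.0928+0.0140i)·(-0.3385-0.2683i)  (-0.0123+0.0160i)·(-0.0651-0.2777i)  (-0.0011-0.0025i)·(+0.0360-0.0764i)
Y_3^-2(R⁻¹ n̂) = -0.054356+0.355224i

Re=-0.0544 Im=0.3552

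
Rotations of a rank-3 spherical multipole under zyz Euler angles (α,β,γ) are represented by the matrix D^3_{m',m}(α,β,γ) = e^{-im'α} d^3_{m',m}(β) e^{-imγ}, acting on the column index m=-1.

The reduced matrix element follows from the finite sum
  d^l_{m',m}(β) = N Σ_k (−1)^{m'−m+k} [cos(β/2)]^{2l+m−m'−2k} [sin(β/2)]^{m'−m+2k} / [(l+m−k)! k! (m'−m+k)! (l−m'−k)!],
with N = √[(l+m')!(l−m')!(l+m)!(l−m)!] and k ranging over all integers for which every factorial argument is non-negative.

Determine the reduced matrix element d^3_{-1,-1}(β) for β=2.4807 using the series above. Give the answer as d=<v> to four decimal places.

d^3_{-1,-1}(β=2.4807) via the finite sum:
Half-angle: c=0.324465, s=0.945898. N=√(2·24·2·24)=48.000000
k: max(0,(-1)−(-1))=0 … min(3+(-1),3−(-1))=2
  k=0: (−1)^0·48.0000/(48)·0.3245^6·0.9459^0 = +0.001167
  k=1: (−1)^1·48.0000/(6)·0.3245^4·0.9459^2 = -0.079332
  k=2: (−1)^2·48.0000/(8)·0.3245^2·0.9459^4 = +0.505666
d^3_{-1,-1}(2.4807) = +0.001167 -0.079332 +0.505666 = +0.427501

d=0.4275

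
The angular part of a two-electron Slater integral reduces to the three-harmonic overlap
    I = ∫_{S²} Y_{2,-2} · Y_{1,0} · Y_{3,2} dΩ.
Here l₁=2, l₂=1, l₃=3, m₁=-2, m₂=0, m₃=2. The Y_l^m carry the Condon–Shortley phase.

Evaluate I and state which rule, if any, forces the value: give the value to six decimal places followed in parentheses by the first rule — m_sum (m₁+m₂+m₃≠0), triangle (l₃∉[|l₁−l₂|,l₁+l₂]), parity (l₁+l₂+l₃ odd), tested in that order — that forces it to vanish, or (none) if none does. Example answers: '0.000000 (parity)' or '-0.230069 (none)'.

0.184674 (none)

Checks pass: Σm=0; 6 even; l₃=3∈[1,3].
(2·2+1)(2·1+1)(2·3+1) = 105
Δ: 0! 4! 2! / 7! → 1/105
sum: t=0:+1/4 = 1/4
3j²(2 1 3; 0 0 0) = Δ·Π!·Σ² = 3/35  (sign -1)
sum: t=0:+1/24 = 1/24
3j²(2 1 3; -2 0 2) = Δ·Π!·Σ² = 1/21  (sign -1)
combine: 4πI² = 105·3/35·1/21 = 3/7
take √, sign +1: I = 0.18467439
No selection rule forces the value: the integral is nonzero (none).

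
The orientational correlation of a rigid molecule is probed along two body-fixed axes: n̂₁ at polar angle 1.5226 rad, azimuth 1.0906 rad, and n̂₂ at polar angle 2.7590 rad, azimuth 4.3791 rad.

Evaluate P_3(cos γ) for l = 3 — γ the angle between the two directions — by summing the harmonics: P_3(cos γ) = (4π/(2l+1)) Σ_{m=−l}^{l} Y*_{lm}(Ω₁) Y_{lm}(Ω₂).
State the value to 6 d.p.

Addition theorem: P_3(cos γ) = (4π/7) Σ_m Y*_{lm}(Ω₁) Y_{lm}(Ω₂), m = −3…3:
  m=-3: Y*=-0.412253-0.053984i  Y=+0.018266-0.011732i  product -0.008163+0.003850i
  m=-2: Y*=-0.028157+0.040252i  Y=+0.103854+0.081702i  product -0.006213+0.001880i
  m=-1: Y*=-0.147390-0.282974i  Y=-0.130380+0.376599i  product +0.125785-0.018613i
  m=+0: Y*=-0.053728-0.000000i  Y=-0.451140+0.000000i  product +0.024239+0.000000i
  m=+1: Y*=+0.147390-0.282974i  Y=+0.130380+0.376599i  product +0.125785+0.018613i
  m=+2: Y*=-0.028157-0.040252i  Y=+0.103854-0.081702i  product -0.006213-0.001880i
  m=+3: Y*=+0.412253-0.053984i  Y=-0.018266-0.011732i  product -0.008163-0.003850i
Accumulated sum +0.247055-0.000000i; after 4π/(2l+1) scaling, +0.443513-0.000000i ⇒ P_3 = 0.443513

0.443513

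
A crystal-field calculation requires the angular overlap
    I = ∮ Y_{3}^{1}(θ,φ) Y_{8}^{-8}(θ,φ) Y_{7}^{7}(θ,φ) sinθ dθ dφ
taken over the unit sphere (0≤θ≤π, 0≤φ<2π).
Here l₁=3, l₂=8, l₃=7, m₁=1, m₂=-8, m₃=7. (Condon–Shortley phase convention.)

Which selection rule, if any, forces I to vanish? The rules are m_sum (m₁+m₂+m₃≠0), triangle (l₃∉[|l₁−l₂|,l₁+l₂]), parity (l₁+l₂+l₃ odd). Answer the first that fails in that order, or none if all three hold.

azimuthal sum: 1 − 8 + 7 = 0  ✓
5 ≤ 7 ≤ 11 (triangle on l)  ✓
L = 3 + 8 + 7 = 18 (even)  ✓

none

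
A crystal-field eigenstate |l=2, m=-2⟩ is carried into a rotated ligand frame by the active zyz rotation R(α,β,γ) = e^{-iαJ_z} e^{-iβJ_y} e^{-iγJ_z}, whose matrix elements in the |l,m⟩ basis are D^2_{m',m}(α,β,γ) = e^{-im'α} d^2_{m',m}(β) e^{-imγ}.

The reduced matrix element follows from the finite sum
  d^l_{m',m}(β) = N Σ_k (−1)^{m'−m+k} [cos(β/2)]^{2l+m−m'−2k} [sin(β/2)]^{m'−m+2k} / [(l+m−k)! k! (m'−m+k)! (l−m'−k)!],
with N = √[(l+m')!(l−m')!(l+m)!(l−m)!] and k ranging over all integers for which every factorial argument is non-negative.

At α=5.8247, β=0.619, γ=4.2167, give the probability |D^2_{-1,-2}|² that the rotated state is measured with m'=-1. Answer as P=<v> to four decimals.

First d^2_{-1,-2}(β=0.6190), then the phase factors e^{-i(-1)α} and e^{-i(-2)γ}:
Half-angle: c=0.952486, s=0.304582. N=√(1·6·1·24)=12.000000
k: max(0,(-2)−(-1))=0 … min(2+(-2),2−(-1))=0
  k=0: (−1)^1·12.0000/(6)·0.9525^3·0.3046^1 = -0.526394
d^2_{-1,-2}(0.6190) = -0.526394
|D^2_{-1,-2}|² = |d^2_{-1,-2}(β)|² = (-0.526394)² = 0.277090 (the z-rotation phases have unit modulus)

P=0.2771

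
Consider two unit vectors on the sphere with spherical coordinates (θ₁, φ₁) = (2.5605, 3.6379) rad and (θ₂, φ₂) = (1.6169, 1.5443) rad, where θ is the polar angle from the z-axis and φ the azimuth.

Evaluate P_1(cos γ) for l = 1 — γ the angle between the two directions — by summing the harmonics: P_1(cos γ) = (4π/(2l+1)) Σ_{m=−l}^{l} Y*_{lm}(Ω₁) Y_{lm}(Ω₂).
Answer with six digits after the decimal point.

-0.235277

Summing Y*_{l m}(θ₁,φ₁)·Y_{l m}(θ₂,φ₂) over m ∈ [−1, 1]; prefactor 4π/(2·1+1) = 4.188790:
  m=-1: Y*=-0.166772-0.090310i  Y=+0.009144-0.345006i  product -0.032682+0.056712i
  m=+0: Y*=-0.408405-0.000000i  Y=-0.022518+0.000000i  product +0.009197+0.000000i
  m=+1: Y*=+0.166772-0.090310i  Y=-0.009144-0.345006i  product -0.032682-0.056712i
Total Σ_m = -0.056168+0.000000i. Multiply by 4.188790: -0.235277+0.000000i. P_1(cos γ) = -0.235277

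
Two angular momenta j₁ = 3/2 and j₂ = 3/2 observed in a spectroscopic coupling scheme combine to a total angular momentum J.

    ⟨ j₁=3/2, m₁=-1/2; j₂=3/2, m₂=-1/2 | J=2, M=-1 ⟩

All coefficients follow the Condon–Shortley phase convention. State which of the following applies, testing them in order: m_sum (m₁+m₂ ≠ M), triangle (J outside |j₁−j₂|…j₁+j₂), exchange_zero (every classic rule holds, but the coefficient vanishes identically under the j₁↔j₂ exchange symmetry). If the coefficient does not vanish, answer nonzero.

exchange_zero

m-sum: m₁+m₂ = -1/2+(-1/2) = -1, M = -1  ✓
triangle: |j₁−j₂| = 0 ≤ J = 2 ≤ j₁+j₂ = 3  ✓
exchange: j₁=j₂ and m₁=m₂, and (−1)^(j₁+j₂−J) = (−1)^1 = −1 forces ⟨j₁m₁;j₂m₂|JM⟩ = −⟨j₂m₂;j₁m₁|JM⟩ = −⟨j₁m₁;j₂m₂|JM⟩ ⇒ the coefficient vanishes identically
Racah sum check: Σ_k collapses to 0 ⇒ CG = 0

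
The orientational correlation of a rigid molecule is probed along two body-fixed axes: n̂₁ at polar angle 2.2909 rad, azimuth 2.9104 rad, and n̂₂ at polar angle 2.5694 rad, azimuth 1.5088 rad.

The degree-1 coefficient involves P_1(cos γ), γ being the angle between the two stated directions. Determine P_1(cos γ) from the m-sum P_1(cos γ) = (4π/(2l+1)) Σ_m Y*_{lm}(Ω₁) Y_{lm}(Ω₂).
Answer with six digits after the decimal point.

Addition theorem: P_1(cos γ) = (4π/3) Σ_m Y*_{lm}(Ω₁) Y_{lm}(Ω₂), m = −1…1:
  term(m=-1) = (0.008182, 0.047894)   from Y*(Ω₁)=(-0.252811, 0.059512), Y(Ω₂)=(0.011591, -0.186718)
  term(m=+0) = (0.132358, 0.000000)   from Y*(Ω₁)=(-0.322215, -0.000000), Y(Ω₂)=(-0.410776, 0.000000)
  term(m=+1) = (0.008182, -0.047894)   from Y*(Ω₁)=(0.252811, 0.059512), Y(Ω₂)=(-0.011591, -0.186718)
Total Σ_m = (0.148722, 0.000000). Multiply by 4.188790: (0.622964, 0.000000). P_1(cos γ) = 0.622964

0.622964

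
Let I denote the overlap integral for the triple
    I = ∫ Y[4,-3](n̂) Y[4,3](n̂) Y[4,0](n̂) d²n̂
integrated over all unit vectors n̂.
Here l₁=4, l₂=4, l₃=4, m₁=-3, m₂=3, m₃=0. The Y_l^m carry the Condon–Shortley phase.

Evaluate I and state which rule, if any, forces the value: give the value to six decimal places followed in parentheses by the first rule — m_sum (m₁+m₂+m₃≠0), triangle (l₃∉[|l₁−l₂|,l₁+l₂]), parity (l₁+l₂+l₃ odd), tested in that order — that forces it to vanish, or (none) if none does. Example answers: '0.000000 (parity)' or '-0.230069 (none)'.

0.159788 (none)

m-sum 0 ✓  L=12 even ✓  0≤4≤8 ✓
Π(2lᵢ+1) = 9×9×9 = 729
triangle coeff Δ(4,4,4) = 1/450450
Σ_t [0,4]: t=0:+1/13824 t=1:−1/216 t=2:+1/64 t=3:−1/216 t=4:+1/13824 = 5/768
(3j)²=18/1001 [(4 4 4; 0 0 0)], sign=+1
Σ_t [3,4]: t=3:−1/3456 t=4:+1/864 = 1/1152
(3j)²=7/286 [(4 4 4; -3 3 0)], sign=+1
⇒ 4πI² = 6561/20449
I = (+1)√(6561/20449/(4π)) = 0.15978796
No selection rule forces the value: the integral is nonzero (none).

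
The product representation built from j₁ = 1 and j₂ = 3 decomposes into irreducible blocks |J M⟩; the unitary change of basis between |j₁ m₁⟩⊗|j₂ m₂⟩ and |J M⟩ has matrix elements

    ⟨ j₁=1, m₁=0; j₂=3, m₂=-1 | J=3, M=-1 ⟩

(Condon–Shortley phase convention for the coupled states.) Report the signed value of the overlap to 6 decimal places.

+0.288675  (= +√(1/12))

j₁+j₂−J=1  J+j₁−j₂=1  J−j₁+j₂=5  j₁+j₂+J+1=8
(j₁±m₁, j₂±m₂, J±M) = (1,1,2,4,2,4)
P² = 48
sum k=0..1:
  [0] +1/12 = 1/12
  [1] −1/24 = -1/24
S = 1/24
C² = P²·S² = 1/12 ; C = +0.288675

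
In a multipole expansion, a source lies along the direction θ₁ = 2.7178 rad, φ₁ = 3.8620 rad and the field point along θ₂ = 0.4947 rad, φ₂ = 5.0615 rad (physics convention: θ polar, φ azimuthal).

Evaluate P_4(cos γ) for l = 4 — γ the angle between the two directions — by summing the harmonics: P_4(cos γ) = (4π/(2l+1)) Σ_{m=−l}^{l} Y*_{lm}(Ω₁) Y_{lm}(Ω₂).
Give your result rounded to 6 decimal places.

Term-by-term m-sum for l=4 (normalisation 4π/9 = 1.396263):
  m=-4: Y*=-0.01223 + 0.00325j  Y=0.00390 - 0.02214j  product 0.00002 + 0.00028j
  m=-3: Y*=-0.04417 + 0.06591j  Y=-0.10210 - 0.05893j  product 0.00839 - 0.00413j
  m=-2: Y*=0.03531 + 0.27015j  Y=-0.25541 + 0.21436j  product -0.06693 - 0.06143j
  m=-1: Y*=0.37533 + 0.32946j  Y=0.16378 + 0.44993j  product -0.08676 + 0.22283j
  m=+0: Y*=0.23662 + 0.00000j  Y=0.08062 + 0.00000j  product 0.01908 + 0.00000j
  m=+1: Y*=-0.37533 + 0.32946j  Y=-0.16378 + 0.44993j  product -0.08676 - 0.22283j
  m=+2: Y*=0.03531 - 0.27015j  Y=-0.25541 - 0.21436j  product -0.06693 + 0.06143j
  m=+3: Y*=0.04417 + 0.06591j  Y=0.10210 - 0.05893j  product 0.00839 + 0.00413j
  m=+4: Y*=-0.01223 - 0.00325j  Y=0.00390 + 0.02214j  product 0.00002 - 0.00028j
Σ over m = -0.27147 + 0.00000j; ×(4π/9) → -0.37904 + 0.00000j. Real part: -0.379042

-0.379042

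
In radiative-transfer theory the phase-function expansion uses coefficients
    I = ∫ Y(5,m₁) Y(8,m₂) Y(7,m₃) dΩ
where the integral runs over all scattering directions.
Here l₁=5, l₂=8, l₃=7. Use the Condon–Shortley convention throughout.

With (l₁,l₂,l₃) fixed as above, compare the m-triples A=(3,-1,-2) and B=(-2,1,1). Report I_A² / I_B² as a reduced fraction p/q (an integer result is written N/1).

Shared (l₁,l₂,l₃)=(5,8,7): N and (l;000)² cancel in I_A²/I_B².
A: Δ = 6!·4!·10!/21! = 1/814773960; Racah Σ t=0..2: t=0:+1/87091200 t=1:−1/12441600 t=2:+1/16588800 = -1/116121600; ⇒ 3j(5 8 7; 3 -1 -2)² = 27/46189, sgn +1
B: Δ = 6!·4!·10!/21! = 1/814773960; Racah Σ t=3..6: t=3:−1/14929920 t=4:+1/4147200 t=5:−1/8294400 t=6:+1/130636800 = 1/16329600; ⇒ 3j(5 8 7; -2 1 1)² = 1024/138567, sgn +1
I_A²/I_B² = (27/46189)/(1024/138567) = 81/1024

81/1024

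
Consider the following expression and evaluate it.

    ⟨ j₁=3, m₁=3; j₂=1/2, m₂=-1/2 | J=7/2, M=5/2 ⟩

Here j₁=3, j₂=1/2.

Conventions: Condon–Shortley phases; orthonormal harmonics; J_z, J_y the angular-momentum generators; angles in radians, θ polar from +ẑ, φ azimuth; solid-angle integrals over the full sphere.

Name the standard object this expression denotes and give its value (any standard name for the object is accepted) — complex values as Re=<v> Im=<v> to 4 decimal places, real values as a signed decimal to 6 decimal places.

This is a Clebsch–Gordan (vector-coupling) coefficient.
√[8·0!6!1!/8! · 6!0!0!1!6!1!] = √(518400/7)
  +(−1)^0/∏(0,0,0,0,6,1)! = 1/720  (running 1/720)
⟨..|..⟩ = √(518400/7)·(1/720) = +0.377964

Clebsch–Gordan coefficient, +√(1/7) ≈ +0.377964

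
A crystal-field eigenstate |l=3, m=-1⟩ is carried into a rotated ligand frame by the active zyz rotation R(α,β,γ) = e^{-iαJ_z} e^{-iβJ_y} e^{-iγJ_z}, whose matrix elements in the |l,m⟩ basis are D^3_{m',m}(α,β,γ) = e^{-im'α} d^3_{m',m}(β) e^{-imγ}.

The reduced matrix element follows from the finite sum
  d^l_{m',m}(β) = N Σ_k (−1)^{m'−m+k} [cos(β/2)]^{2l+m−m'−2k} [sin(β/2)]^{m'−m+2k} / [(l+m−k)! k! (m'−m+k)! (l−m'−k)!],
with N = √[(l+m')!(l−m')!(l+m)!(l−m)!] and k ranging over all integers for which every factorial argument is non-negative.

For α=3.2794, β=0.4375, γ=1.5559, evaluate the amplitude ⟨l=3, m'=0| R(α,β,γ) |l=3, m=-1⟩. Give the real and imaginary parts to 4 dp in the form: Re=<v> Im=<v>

Re=-0.0085 Im=-0.5691

D^3_{0,-1}(3.2794,0.4375,1.5559) = e^{-i·0·3.2794}·d^3_{0,-1}(0.4375)·e^{-i·-1·1.5559}. Compute d first:
Half-angle: c=0.976169, s=0.217010. N=√(6·6·2·24)=41.569219
The bounds max(0,m−m')=0 and min(l+m,l−m')=2 give 3 terms
  k=0: (−1)^1·41.5692/(12)·0.9762^5·0.2170^1 = -0.666340
  k=1: (−1)^2·41.5692/(4)·0.9762^3·0.2170^3 = +0.098793
  k=2: (−1)^3·41.5692/(12)·0.9762^1·0.2170^5 = -0.001627
d^3_{0,-1}(0.4375) = -0.666340 +0.098793 -0.001627 = -0.569175
Phases: e^{-i·(0)·3.2794}=+1.000000+0.000000i, e^{-i·(-1)·1.5559}=+0.014896+0.999889i ⇒ D=-0.008478-0.569111i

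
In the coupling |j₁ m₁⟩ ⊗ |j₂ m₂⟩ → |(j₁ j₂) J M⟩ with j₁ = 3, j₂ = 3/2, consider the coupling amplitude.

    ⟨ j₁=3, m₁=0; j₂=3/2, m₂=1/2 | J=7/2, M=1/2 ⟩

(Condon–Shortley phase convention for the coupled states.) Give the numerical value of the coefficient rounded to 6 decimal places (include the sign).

−√(2/21) ≈ -0.308607

triangle: 1!×5!×2!/9! = 240/362880
(j±m)!: 3!×3!×2!×1!×4!×3! = 10368
prefactor² = (2J+1)×Δ×N² = 384/7
  k=0: +1/(0!×1!×3!×2!×2!×0!) = 1/24
  k=1: −1/(1!×0!×2!×1!×3!×1!) = -1/12
Σ = -1/24  ⇒  CG² = 384/7×(-1/24)² = 2/21
CG = −√(2/21) = -0.308607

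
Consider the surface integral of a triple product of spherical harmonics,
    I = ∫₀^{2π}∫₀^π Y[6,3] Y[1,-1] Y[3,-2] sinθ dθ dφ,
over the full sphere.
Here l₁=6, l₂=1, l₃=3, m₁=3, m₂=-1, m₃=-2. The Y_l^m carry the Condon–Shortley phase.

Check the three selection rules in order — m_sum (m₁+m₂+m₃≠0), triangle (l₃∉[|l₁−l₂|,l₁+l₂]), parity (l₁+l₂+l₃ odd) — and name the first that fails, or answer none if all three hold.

azimuthal sum: 3 − 1 − 2 = 0  ✓
l₃ must lie in [5,7]; have l₃=3  ✗
L = 6 + 1 + 3 = 10 (even)

triangle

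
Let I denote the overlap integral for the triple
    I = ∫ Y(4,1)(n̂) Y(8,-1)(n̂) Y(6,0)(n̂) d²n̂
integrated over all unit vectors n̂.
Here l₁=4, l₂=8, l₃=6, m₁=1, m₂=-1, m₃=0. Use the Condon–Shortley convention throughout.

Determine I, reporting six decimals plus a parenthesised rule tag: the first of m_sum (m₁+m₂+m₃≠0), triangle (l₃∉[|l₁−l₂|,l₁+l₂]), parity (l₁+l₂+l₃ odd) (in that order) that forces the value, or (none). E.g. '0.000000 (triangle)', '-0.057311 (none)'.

m-sum 0 ✓  L=18 even ✓  4≤6≤12 ✓
Π(2lᵢ+1) = 9×17×13 = 1989
triangle coeff Δ(4,8,6) = 1/23279256
Σ_t [2,4]: t=2:+1/1658880 t=3:−1/518400 t=4:+1/1658880 = -1/1382400
(3j)²=504/46189 [(4 8 6; 0 0 0)], sign=-1
Σ_t [1,3]: t=1:−1/4147200 t=2:+1/691200 t=3:−1/1244160 = 1/2488320
(3j)²=875/184756 [(4 8 6; 1 -1 0)], sign=+1
⇒ 4πI² = 992250/9653501
I = (-1)√(992250/9653501/(4π)) = -0.09044055
No selection rule forces the value: the integral is nonzero (none).

-0.090441 (none)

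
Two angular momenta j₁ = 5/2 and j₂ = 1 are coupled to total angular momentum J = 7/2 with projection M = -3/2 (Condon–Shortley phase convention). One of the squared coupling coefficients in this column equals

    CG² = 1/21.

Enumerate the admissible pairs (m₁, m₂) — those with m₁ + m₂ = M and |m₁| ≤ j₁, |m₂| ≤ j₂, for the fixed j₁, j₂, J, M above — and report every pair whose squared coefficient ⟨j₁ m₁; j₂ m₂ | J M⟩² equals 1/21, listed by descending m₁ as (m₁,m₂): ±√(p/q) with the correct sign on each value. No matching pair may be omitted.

(-5/2,1): +√(1/21)

Admissible pairs with m₁+m₂ = M = -3/2: (-5/2,1), (-3/2,0), (-1/2,-1)
  (m₁,m₂)=(-1/2,-1): CG² = 10/21, CG = +√(10/21)
  (m₁,m₂)=(-3/2,0): CG² = 10/21, CG = +√(10/21)
  (m₁,m₂)=(-5/2,1): CG² = 1/21, CG = +√(1/21)   ← matches the target
Pairs with CG² = 1/21: (-5/2,1): +√(1/21)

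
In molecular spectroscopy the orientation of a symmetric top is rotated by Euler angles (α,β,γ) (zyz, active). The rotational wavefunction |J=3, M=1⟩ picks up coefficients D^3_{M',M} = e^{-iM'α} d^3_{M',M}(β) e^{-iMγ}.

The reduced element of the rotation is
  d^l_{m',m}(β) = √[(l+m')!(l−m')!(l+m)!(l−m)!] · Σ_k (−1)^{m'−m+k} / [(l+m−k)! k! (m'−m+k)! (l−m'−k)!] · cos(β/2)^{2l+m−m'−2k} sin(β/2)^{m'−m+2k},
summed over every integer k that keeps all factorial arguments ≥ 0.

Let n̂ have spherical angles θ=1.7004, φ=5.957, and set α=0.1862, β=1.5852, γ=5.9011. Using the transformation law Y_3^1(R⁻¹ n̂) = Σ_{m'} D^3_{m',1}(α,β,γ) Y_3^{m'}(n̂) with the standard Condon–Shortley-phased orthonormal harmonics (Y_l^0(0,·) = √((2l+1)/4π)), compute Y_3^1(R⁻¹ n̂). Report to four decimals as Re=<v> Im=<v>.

Re=-0.2574 Im=0.3622

Need the full column D^3_{m',1} for m'=−3..3 at α=0.1862, β=1.5852, γ=5.9011.
cos(β/2)=0.701996, sin(β/2)=0.712181
d^3_{-3,1}: single k=4 term ⇒ +0.490994;  D = +0.289311+0.396704i
d^3_{-2,1}: k∈[3..4] ⇒ +0.790323 -0.406711 = +0.383612;  D = +0.279509+0.262741i
d^3_{-1,1}: k∈[2..4] ⇒ +0.739044 -1.014193 +0.130479 = -0.144669;  D = -0.121931-0.077859i
d^3_{0,1}: k∈[1..3] ⇒ +0.420585 -1.298634 +0.445530 = -0.432519;  D = -0.401329-0.161267i
d^3_{1,1}: k∈[0..2] ⇒ +0.119676 -0.985392 +0.760645 = -0.105072;  D = -0.103062-0.020451i
d^3_{2,1}: k∈[0..1] ⇒ -0.383940 +0.790323 = +0.406383;  D = +0.406364+0.003936i
d^3_{3,1}: single k=0 term ⇒ +0.477051;  D = +0.469638-0.083770i
Y_3^{m'}(θ=1.7004,φ=5.957) and Σ D·Y over m':
  (+0.2893+0.3967i)·(+0.2271+0.3375i)  (+0.2795+0.2627i)·(-0.1032-0.0788i)  (-0.1219-0.0779i)·(-0.2782-0.0941i)  (-0.4013-0.1613i)·(+0.1407+0.0000i)  (-0.1031-0.0205i)·(+0.2782-0.0941i)  (+0.4064+0.0039i)·(-0.1032+0.0788i)  (+0.4696-0.0838i)·(-0.2271+0.3375i)
Y_3^1(R⁻¹ n̂) = -0.257411+0.362222i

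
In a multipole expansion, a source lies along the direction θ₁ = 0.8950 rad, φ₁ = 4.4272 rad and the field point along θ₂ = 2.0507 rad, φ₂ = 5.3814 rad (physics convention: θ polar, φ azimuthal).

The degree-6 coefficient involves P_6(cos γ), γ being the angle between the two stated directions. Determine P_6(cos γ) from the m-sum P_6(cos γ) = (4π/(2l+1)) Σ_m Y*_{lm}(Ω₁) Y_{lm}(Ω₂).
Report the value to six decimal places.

-0.234060

Term-by-term m-sum for l=6 (normalisation 4π/13 = 0.966644):
  m=-6: Y*=(0.015242, 0.107894)  Y=(0.151303, -0.180246)  product (0.021754, 0.013577)
  m=-5: Y*=(-0.299458, -0.043683)  Y=(0.085736, 0.415556)  product (-0.007522, -0.128187)
  m=-4: Y*=(0.182107, -0.397033)  Y=(-0.265432, -0.133347)  product (-0.101281, 0.081102)
  m=-3: Y*=(0.190507, 0.165486)  Y=(-0.124656, 0.058113)  product (-0.033365, -0.009558)
  m=-2: Y*=(0.165337, -0.106064)  Y=(0.079065, -0.333506)  product (-0.022301, -0.063527)
  m=-1: Y*=(0.095374, 0.325307)  Y=(-0.010947, -0.013845)  product (0.003460, -0.004881)
  m=+0: Y*=(0.107823, -0.000000)  Y=(0.337325, 0.000000)  product (0.036371, 0.000000)
  m=+1: Y*=(-0.095374, 0.325307)  Y=(0.010947, -0.013845)  product (0.003460, 0.004881)
  m=+2: Y*=(0.165337, 0.106064)  Y=(0.079065, 0.333506)  product (-0.022301, 0.063527)
  m=+3: Y*=(-0.190507, 0.165486)  Y=(0.124656, 0.058113)  product (-0.033365, 0.009558)
  m=+4: Y*=(0.182107, 0.397033)  Y=(-0.265432, 0.133347)  product (-0.101281, -0.081102)
  m=+5: Y*=(0.299458, -0.043683)  Y=(-0.085736, 0.415556)  product (-0.007522, 0.128187)
  m=+6: Y*=(0.015242, -0.107894)  Y=(0.151303, 0.180246)  product (0.021754, -0.013577)
Σ over m = (-0.242137, 0.000000); ×(4π/13) → (-0.234060, 0.000000). Real part: -0.234060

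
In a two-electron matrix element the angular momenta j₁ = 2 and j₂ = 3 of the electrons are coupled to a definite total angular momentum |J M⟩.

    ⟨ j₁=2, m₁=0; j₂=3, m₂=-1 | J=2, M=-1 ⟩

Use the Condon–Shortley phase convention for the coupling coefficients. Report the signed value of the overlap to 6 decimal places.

−√(1/7) ≈ -0.377964

j₁+j₂−J=3  J+j₁−j₂=1  J−j₁+j₂=3  j₁+j₂+J+1=8
(j₁±m₁, j₂±m₂, J±M) = (2,2,2,4,1,3)
P² = 36/7
sum k=1..2:
  [1] −1/4 = -1/4
  [2] +1/12 = 1/12
S = -1/6
C² = P²·S² = 1/7 ; C = -0.377964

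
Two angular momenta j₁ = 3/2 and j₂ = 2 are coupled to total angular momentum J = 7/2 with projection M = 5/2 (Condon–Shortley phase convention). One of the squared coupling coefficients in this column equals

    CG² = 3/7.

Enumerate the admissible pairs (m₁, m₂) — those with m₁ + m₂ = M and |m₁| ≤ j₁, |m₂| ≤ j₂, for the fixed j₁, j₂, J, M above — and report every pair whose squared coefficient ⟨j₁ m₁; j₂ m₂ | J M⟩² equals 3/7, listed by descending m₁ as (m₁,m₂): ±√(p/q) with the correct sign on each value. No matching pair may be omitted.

Admissible pairs with m₁+m₂ = M = 5/2: (1/2,2), (3/2,1)
  (m₁,m₂)=(3/2,1): CG² = 4/7, CG = +√(4/7)
  (m₁,m₂)=(1/2,2): CG² = 3/7, CG = +√(3/7)   ← matches the target
Pairs with CG² = 3/7: (1/2,2): +√(3/7)

(1/2,2): +√(3/7)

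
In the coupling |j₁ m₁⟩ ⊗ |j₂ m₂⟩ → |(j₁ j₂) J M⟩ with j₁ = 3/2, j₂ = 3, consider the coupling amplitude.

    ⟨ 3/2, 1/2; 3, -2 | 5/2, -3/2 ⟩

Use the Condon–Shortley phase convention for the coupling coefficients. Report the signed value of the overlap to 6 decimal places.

+√(1/14) = +0.267261

j₁+j₂−J=2  J+j₁−j₂=1  J−j₁+j₂=4  j₁+j₂+J+1=8
(j₁±m₁, j₂±m₂, J±M) = (2,1,1,5,1,4)
P² = 288/7
sum k=0..1:
  [0] +1/12 = 1/12
  [1] −1/24 = -1/24
S = 1/24
C² = P²·S² = 1/14 ; C = +0.267261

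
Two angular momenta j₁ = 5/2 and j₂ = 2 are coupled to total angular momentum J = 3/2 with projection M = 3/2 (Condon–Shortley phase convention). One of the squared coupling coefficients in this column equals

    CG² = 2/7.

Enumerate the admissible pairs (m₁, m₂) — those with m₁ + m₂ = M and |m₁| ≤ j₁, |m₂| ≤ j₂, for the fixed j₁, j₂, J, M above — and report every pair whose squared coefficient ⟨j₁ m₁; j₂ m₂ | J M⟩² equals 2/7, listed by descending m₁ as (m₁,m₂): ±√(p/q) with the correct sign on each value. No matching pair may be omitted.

(5/2,-1): +√(2/7)

Admissible pairs with m₁+m₂ = M = 3/2: (-1/2,2), (1/2,1), (3/2,0), (5/2,-1)
  (m₁,m₂)=(5/2,-1): CG² = 2/7, CG = +√(2/7)   ← matches the target
  (m₁,m₂)=(3/2,0): CG² = 12/35, CG = −√(12/35)
  (m₁,m₂)=(1/2,1): CG² = 9/35, CG = +√(9/35)
  (m₁,m₂)=(-1/2,2): CG² = 4/35, CG = −√(4/35)
Pairs with CG² = 2/7: (5/2,-1): +√(2/7)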